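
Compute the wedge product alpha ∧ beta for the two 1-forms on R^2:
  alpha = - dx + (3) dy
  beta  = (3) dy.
alpha ∧ beta = (-3) dx ∧ dy

Distribute the wedge, using dx_i ∧ dx_j = -dx_j ∧ dx_i and dx_i ∧ dx_i = 0. For each pair (i, j) with i < j, the coefficient of dx_i ∧ dx_j in alpha ∧ beta is (alpha_i * beta_j - alpha_j * beta_i). Collecting: alpha ∧ beta = (-3) dx ∧ dy.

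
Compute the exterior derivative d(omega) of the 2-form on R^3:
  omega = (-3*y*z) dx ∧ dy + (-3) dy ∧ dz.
d(omega) = (-3*y) dx ∧ dy ∧ dz

For a 2-form omega = sum_{i<j} g_{ij} dx_i ∧ dx_j, the exterior derivative is
  d(omega) = sum_{i<j} d(g_{ij}) ∧ dx_i ∧ dx_j = sum_{i<j, k} (∂g_{ij}/∂x_k) dx_k ∧ dx_i ∧ dx_j.
Expand each term, using dx_k ∧ dx_i ∧ dx_j = sgn(permutation) dx_{(a)} ∧ dx_{(b)} ∧ dx_{(c)} with (a < b < c) sorted:
  d(-3*y*z) includes (∂/∂z)(-3*y*z) dz = (-3*y) dz, which multiplied by dx ∧ dy gives (-3*y) dx ∧ dy ∧ dz
Collecting like 3-forms: d(omega) = (-3*y) dx ∧ dy ∧ dz.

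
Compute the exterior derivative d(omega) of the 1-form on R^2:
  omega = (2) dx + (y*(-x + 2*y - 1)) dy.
d(omega) = (-y) dx ∧ dy

For a 1-form omega = sum_i f_i dx_i, the exterior derivative is
  d(omega) = sum_{i < j} (∂f_j/∂x_i - ∂f_i/∂x_j) dx_i ∧ dx_j.
  coefficient of dx ∧ dy: ∂f_2/∂x - ∂f_1/∂y = ∂(y*(-x + 2*y - 1))/∂x - ∂(2)/∂y = -y
Assembling: d(omega) = (-y) dx ∧ dy.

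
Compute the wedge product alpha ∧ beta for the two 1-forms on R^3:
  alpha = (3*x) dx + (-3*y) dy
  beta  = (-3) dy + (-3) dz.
alpha ∧ beta = (-9*x) dx ∧ dy + (-9*x) dx ∧ dz + (9*y) dy ∧ dz

Distribute the wedge, using dx_i ∧ dx_j = -dx_j ∧ dx_i and dx_i ∧ dx_i = 0. For each pair (i, j) with i < j, the coefficient of dx_i ∧ dx_j in alpha ∧ beta is (alpha_i * beta_j - alpha_j * beta_i). Collecting: alpha ∧ beta = (-9*x) dx ∧ dy + (-9*x) dx ∧ dz + (9*y) dy ∧ dz.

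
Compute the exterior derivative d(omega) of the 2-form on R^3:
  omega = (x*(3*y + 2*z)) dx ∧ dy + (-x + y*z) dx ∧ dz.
d(omega) = (2*x - z) dx ∧ dy ∧ dz

For a 2-form omega = sum_{i<j} g_{ij} dx_i ∧ dx_j, the exterior derivative is
  d(omega) = sum_{i<j} d(g_{ij}) ∧ dx_i ∧ dx_j = sum_{i<j, k} (∂g_{ij}/∂x_k) dx_k ∧ dx_i ∧ dx_j.
Expand each term, using dx_k ∧ dx_i ∧ dx_j = sgn(permutation) dx_{(a)} ∧ dx_{(b)} ∧ dx_{(c)} with (a < b < c) sorted:
  d(x*(3*y + 2*z)) includes (∂/∂z)(x*(3*y + 2*z)) dz = (2*x) dz, which multiplied by dx ∧ dy gives (2*x) dx ∧ dy ∧ dz
  d(-x + y*z) includes (∂/∂y)(-x + y*z) dy = (z) dy, which multiplied by dx ∧ dz gives (-z) dx ∧ dy ∧ dz
Collecting like 3-forms: d(omega) = (2*x - z) dx ∧ dy ∧ dz.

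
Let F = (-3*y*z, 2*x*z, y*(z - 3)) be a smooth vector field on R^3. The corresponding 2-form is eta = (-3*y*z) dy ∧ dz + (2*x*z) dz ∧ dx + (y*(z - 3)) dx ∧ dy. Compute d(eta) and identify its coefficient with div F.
d(eta) = (y) dx ∧ dy ∧ dz; div F = y

For a 2-form in R^3 of the form above, applying d gives a 3-form with coefficient ∂P/∂x + ∂Q/∂y + ∂R/∂z:
  ∂P/∂x = 0
  ∂Q/∂y = 0
  ∂R/∂z = y
Sum = y, which is exactly div F.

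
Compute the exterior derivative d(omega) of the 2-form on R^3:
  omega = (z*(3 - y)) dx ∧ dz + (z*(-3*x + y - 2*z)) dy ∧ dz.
d(omega) = (-2*z) dx ∧ dy ∧ dz

For a 2-form omega = sum_{i<j} g_{ij} dx_i ∧ dx_j, the exterior derivative is
  d(omega) = sum_{i<j} d(g_{ij}) ∧ dx_i ∧ dx_j = sum_{i<j, k} (∂g_{ij}/∂x_k) dx_k ∧ dx_i ∧ dx_j.
Expand each term, using dx_k ∧ dx_i ∧ dx_j = sgn(permutation) dx_{(a)} ∧ dx_{(b)} ∧ dx_{(c)} with (a < b < c) sorted:
  d(z*(3 - y)) includes (∂/∂y)(z*(3 - y)) dy = (-z) dy, which multiplied by dx ∧ dz gives (z) dx ∧ dy ∧ dz
  d(z*(-3*x + y - 2*z)) includes (∂/∂x)(z*(-3*x + y - 2*z)) dx = (-3*z) dx, which multiplied by dy ∧ dz gives (-3*z) dx ∧ dy ∧ dz
Collecting like 3-forms: d(omega) = (-2*z) dx ∧ dy ∧ dz.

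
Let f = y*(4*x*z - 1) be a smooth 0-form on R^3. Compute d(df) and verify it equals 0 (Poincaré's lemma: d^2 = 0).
d(df) = 0

Step 1: df = sum_i (∂f/∂x_i) dx_i = (4*y*z) dx + (4*x*z - 1) dy + (4*x*y) dz.
Step 2: Apply d again. Using the 1-form formula, the coefficient of dx ∧ dy in d(df) is ∂^2 f/∂x ∂y - ∂^2 f/∂y ∂x = (4*z) - (4*z) = 0 (equality of mixed partials for smooth f).
Similarly for dx ∧ dz and dy ∧ dz — all coefficients vanish. So d(df) = 0.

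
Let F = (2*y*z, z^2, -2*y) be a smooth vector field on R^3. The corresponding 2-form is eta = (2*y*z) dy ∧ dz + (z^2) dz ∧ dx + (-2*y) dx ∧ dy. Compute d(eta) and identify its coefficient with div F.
d(eta) = (0) dx ∧ dy ∧ dz; div F = 0

For a 2-form in R^3 of the form above, applying d gives a 3-form with coefficient ∂P/∂x + ∂Q/∂y + ∂R/∂z:
  ∂P/∂x = 0
  ∂Q/∂y = 0
  ∂R/∂z = 0
Sum = 0, which is exactly div F.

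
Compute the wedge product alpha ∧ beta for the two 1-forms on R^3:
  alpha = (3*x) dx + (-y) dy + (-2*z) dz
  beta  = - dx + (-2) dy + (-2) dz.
alpha ∧ beta = (-6*x - y) dx ∧ dy + (-6*x - 2*z) dx ∧ dz + (2*y - 4*z) dy ∧ dz

Distribute the wedge, using dx_i ∧ dx_j = -dx_j ∧ dx_i and dx_i ∧ dx_i = 0. For each pair (i, j) with i < j, the coefficient of dx_i ∧ dx_j in alpha ∧ beta is (alpha_i * beta_j - alpha_j * beta_i). Collecting: alpha ∧ beta = (-6*x - y) dx ∧ dy + (-6*x - 2*z) dx ∧ dz + (2*y - 4*z) dy ∧ dz.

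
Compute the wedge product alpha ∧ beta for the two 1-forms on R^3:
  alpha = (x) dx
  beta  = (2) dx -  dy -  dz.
alpha ∧ beta = (-x) dx ∧ dy + (-x) dx ∧ dz

Distribute the wedge, using dx_i ∧ dx_j = -dx_j ∧ dx_i and dx_i ∧ dx_i = 0. For each pair (i, j) with i < j, the coefficient of dx_i ∧ dx_j in alpha ∧ beta is (alpha_i * beta_j - alpha_j * beta_i). Collecting: alpha ∧ beta = (-x) dx ∧ dy + (-x) dx ∧ dz.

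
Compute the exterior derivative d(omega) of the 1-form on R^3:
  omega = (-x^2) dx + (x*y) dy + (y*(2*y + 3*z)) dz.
d(omega) = (y) dx ∧ dy + (4*y + 3*z) dy ∧ dz

For a 1-form omega = sum_i f_i dx_i, the exterior derivative is
  d(omega) = sum_{i < j} (∂f_j/∂x_i - ∂f_i/∂x_j) dx_i ∧ dx_j.
  coefficient of dx ∧ dy: ∂f_2/∂x - ∂f_1/∂y = ∂(x*y)/∂x - ∂(-x^2)/∂y = y
  coefficient of dy ∧ dz: ∂f_3/∂y - ∂f_2/∂z = ∂(y*(2*y + 3*z))/∂y - ∂(x*y)/∂z = 4*y + 3*z
Assembling: d(omega) = (y) dx ∧ dy + (4*y + 3*z) dy ∧ dz.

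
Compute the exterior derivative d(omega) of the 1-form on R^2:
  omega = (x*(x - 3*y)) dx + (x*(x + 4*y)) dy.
d(omega) = (5*x + 4*y) dx ∧ dy

For a 1-form omega = sum_i f_i dx_i, the exterior derivative is
  d(omega) = sum_{i < j} (∂f_j/∂x_i - ∂f_i/∂x_j) dx_i ∧ dx_j.
  coefficient of dx ∧ dy: ∂f_2/∂x - ∂f_1/∂y = ∂(x*(x + 4*y))/∂x - ∂(x*(x - 3*y))/∂y = 5*x + 4*y
Assembling: d(omega) = (5*x + 4*y) dx ∧ dy.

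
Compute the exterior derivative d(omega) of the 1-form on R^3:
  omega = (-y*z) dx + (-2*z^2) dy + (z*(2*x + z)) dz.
d(omega) = (z) dx ∧ dy + (y + 2*z) dx ∧ dz + (4*z) dy ∧ dz

For a 1-form omega = sum_i f_i dx_i, the exterior derivative is
  d(omega) = sum_{i < j} (∂f_j/∂x_i - ∂f_i/∂x_j) dx_i ∧ dx_j.
  coefficient of dx ∧ dy: ∂f_2/∂x - ∂f_1/∂y = ∂(-2*z^2)/∂x - ∂(-y*z)/∂y = z
  coefficient of dx ∧ dz: ∂f_3/∂x - ∂f_1/∂z = ∂(z*(2*x + z))/∂x - ∂(-y*z)/∂z = y + 2*z
  coefficient of dy ∧ dz: ∂f_3/∂y - ∂f_2/∂z = ∂(z*(2*x + z))/∂y - ∂(-2*z^2)/∂z = 4*z
Assembling: d(omega) = (z) dx ∧ dy + (y + 2*z) dx ∧ dz + (4*z) dy ∧ dz.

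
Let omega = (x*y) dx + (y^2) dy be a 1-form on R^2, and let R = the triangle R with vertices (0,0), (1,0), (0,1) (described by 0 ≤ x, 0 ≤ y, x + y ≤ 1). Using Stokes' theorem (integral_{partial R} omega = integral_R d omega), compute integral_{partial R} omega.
integral_(partial R) omega = -1/6

Stokes: integral_partial_R omega = integral_R d omega with d omega = (∂Q/∂x - ∂P/∂y) dx ∧ dy.
  ∂Q/∂x = 0
  ∂P/∂y = x
  integrand = ∂Q/∂x - ∂P/∂y = -x.
Integrating over R: integral_0^1 integral_0^{1-x} (-x) dy dx = -1/6.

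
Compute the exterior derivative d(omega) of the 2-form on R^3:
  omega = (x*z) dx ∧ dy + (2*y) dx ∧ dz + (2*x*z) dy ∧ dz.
d(omega) = (x + 2*z - 2) dx ∧ dy ∧ dz

For a 2-form omega = sum_{i<j} g_{ij} dx_i ∧ dx_j, the exterior derivative is
  d(omega) = sum_{i<j} d(g_{ij}) ∧ dx_i ∧ dx_j = sum_{i<j, k} (∂g_{ij}/∂x_k) dx_k ∧ dx_i ∧ dx_j.
Expand each term, using dx_k ∧ dx_i ∧ dx_j = sgn(permutation) dx_{(a)} ∧ dx_{(b)} ∧ dx_{(c)} with (a < b < c) sorted:
  d(x*z) includes (∂/∂z)(x*z) dz = (x) dz, which multiplied by dx ∧ dy gives (x) dx ∧ dy ∧ dz
  d(2*y) includes (∂/∂y)(2*y) dy = (2) dy, which multiplied by dx ∧ dz gives (-2) dx ∧ dy ∧ dz
  d(2*x*z) includes (∂/∂x)(2*x*z) dx = (2*z) dx, which multiplied by dy ∧ dz gives (2*z) dx ∧ dy ∧ dz
Collecting like 3-forms: d(omega) = (x + 2*z - 2) dx ∧ dy ∧ dz.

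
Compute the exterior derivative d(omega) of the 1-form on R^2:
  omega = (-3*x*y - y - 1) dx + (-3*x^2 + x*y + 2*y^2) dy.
d(omega) = (-3*x + y + 1) dx ∧ dy

For a 1-form omega = sum_i f_i dx_i, the exterior derivative is
  d(omega) = sum_{i < j} (∂f_j/∂x_i - ∂f_i/∂x_j) dx_i ∧ dx_j.
  coefficient of dx ∧ dy: ∂f_2/∂x - ∂f_1/∂y = ∂(-3*x^2 + x*y + 2*y^2)/∂x - ∂(-3*x*y - y - 1)/∂y = -3*x + y + 1
Assembling: d(omega) = (-3*x + y + 1) dx ∧ dy.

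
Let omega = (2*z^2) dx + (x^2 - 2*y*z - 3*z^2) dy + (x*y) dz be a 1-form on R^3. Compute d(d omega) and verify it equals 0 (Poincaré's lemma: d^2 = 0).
d(d omega) = 0

Step 1: d omega = sum_{i<j} (∂f_j/∂x_i - ∂f_i/∂x_j) dx_i ∧ dx_j:
  coeff of dx ∧ dy: 2*x
  coeff of dx ∧ dz: y - 4*z
  coeff of dy ∧ dz: x + 2*y + 6*z
Step 2: Apply d again to each 2-form coefficient. The only possible 3-form in R^3 is dx ∧ dy ∧ dz, with coefficient
  ∂(coeff of dy∧dz)/∂x - ∂(coeff of dx∧dz)/∂y + ∂(coeff of dx∧dy)/∂z
  = ∂/∂x (x + 2*y + 6*z) - ∂/∂y (y - 4*z) + ∂/∂z (2*x).
Each of these terms simplifies to sums of mixed partials that cancel in pairs. The result is 0 (by equality of mixed partials for smooth functions — Schwarz / Clairaut).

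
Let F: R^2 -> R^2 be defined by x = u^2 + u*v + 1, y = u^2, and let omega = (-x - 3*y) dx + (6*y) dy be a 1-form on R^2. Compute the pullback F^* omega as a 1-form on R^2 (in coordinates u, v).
F^* omega = (4*u^3 - 6*u^2*v - u*v^2 - 2*u - v) du + (u*(-4*u^2 - u*v - 1)) dv

Using F^*(f dg) = (f ∘ F) d(g ∘ F), substitute each coordinate x_i by F_i(u, v) in f_i, and replace dx_i by d F_i = (∂F_i/∂u) du + (∂F_i/∂v) dv.
  For the x component: f_1(F) = -4*u^2 - u*v - 1; d F_1 = (2*u + v) du + (u) dv
  For the y component: f_2(F) = 6*u^2; d F_2 = (2*u) du + (0) dv
Combining and collecting du, dv coefficients:
  coeff of du: 4*u^3 - 6*u^2*v - u*v^2 - 2*u - v
  coeff of dv: u*(-4*u^2 - u*v - 1)
F^* omega = (4*u^3 - 6*u^2*v - u*v^2 - 2*u - v) du + (u*(-4*u^2 - u*v - 1)) dv.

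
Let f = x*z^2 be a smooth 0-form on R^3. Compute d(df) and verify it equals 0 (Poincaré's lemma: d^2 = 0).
d(df) = 0

Step 1: df = sum_i (∂f/∂x_i) dx_i = (z^2) dx + (0) dy + (2*x*z) dz.
Step 2: Apply d again. Using the 1-form formula, the coefficient of dx ∧ dy in d(df) is ∂^2 f/∂x ∂y - ∂^2 f/∂y ∂x = (0) - (0) = 0 (equality of mixed partials for smooth f).
Similarly for dx ∧ dz and dy ∧ dz — all coefficients vanish. So d(df) = 0.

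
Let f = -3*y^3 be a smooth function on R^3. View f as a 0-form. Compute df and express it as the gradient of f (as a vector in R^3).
df = (0) dx + (-9*y^2) dy + (0) dz; grad f = (0, -9*y^2, 0)

For a 0-form f, d f = (∂f/∂x) dx + (∂f/∂y) dy + (∂f/∂z) dz. The components of the vector representation are exactly the entries of grad f in Cartesian coordinates:
  ∂f/∂x = 0
  ∂f/∂y = -9*y^2
  ∂f/∂z = 0.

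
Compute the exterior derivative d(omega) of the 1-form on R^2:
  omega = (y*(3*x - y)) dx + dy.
d(omega) = (-3*x + 2*y) dx ∧ dy

For a 1-form omega = sum_i f_i dx_i, the exterior derivative is
  d(omega) = sum_{i < j} (∂f_j/∂x_i - ∂f_i/∂x_j) dx_i ∧ dx_j.
  coefficient of dx ∧ dy: ∂f_2/∂x - ∂f_1/∂y = ∂(1)/∂x - ∂(y*(3*x - y))/∂y = -3*x + 2*y
Assembling: d(omega) = (-3*x + 2*y) dx ∧ dy.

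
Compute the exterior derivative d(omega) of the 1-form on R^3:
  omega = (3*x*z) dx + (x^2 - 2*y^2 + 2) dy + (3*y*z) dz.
d(omega) = (2*x) dx ∧ dy + (-3*x) dx ∧ dz + (3*z) dy ∧ dz

For a 1-form omega = sum_i f_i dx_i, the exterior derivative is
  d(omega) = sum_{i < j} (∂f_j/∂x_i - ∂f_i/∂x_j) dx_i ∧ dx_j.
  coefficient of dx ∧ dy: ∂f_2/∂x - ∂f_1/∂y = ∂(x^2 - 2*y^2 + 2)/∂x - ∂(3*x*z)/∂y = 2*x
  coefficient of dx ∧ dz: ∂f_3/∂x - ∂f_1/∂z = ∂(3*y*z)/∂x - ∂(3*x*z)/∂z = -3*x
  coefficient of dy ∧ dz: ∂f_3/∂y - ∂f_2/∂z = ∂(3*y*z)/∂y - ∂(x^2 - 2*y^2 + 2)/∂z = 3*z
Assembling: d(omega) = (2*x) dx ∧ dy + (-3*x) dx ∧ dz + (3*z) dy ∧ dz.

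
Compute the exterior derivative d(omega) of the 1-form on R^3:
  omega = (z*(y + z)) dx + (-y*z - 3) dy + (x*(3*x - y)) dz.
d(omega) = (-z) dx ∧ dy + (6*x - 2*y - 2*z) dx ∧ dz + (-x + y) dy ∧ dz

For a 1-form omega = sum_i f_i dx_i, the exterior derivative is
  d(omega) = sum_{i < j} (∂f_j/∂x_i - ∂f_i/∂x_j) dx_i ∧ dx_j.
  coefficient of dx ∧ dy: ∂f_2/∂x - ∂f_1/∂y = ∂(-y*z - 3)/∂x - ∂(z*(y + z))/∂y = -z
  coefficient of dx ∧ dz: ∂f_3/∂x - ∂f_1/∂z = ∂(x*(3*x - y))/∂x - ∂(z*(y + z))/∂z = 6*x - 2*y - 2*z
  coefficient of dy ∧ dz: ∂f_3/∂y - ∂f_2/∂z = ∂(x*(3*x - y))/∂y - ∂(-y*z - 3)/∂z = -x + y
Assembling: d(omega) = (-z) dx ∧ dy + (6*x - 2*y - 2*z) dx ∧ dz + (-x + y) dy ∧ dz.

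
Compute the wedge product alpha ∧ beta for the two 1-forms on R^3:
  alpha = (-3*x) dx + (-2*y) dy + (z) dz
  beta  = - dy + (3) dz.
alpha ∧ beta = (3*x) dx ∧ dy + (-9*x) dx ∧ dz + (-6*y + z) dy ∧ dz

Distribute the wedge, using dx_i ∧ dx_j = -dx_j ∧ dx_i and dx_i ∧ dx_i = 0. For each pair (i, j) with i < j, the coefficient of dx_i ∧ dx_j in alpha ∧ beta is (alpha_i * beta_j - alpha_j * beta_i). Collecting: alpha ∧ beta = (3*x) dx ∧ dy + (-9*x) dx ∧ dz + (-6*y + z) dy ∧ dz.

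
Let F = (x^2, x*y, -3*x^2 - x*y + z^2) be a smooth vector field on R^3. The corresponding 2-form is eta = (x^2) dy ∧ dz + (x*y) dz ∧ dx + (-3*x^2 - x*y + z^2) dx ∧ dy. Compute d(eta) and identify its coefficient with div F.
d(eta) = (3*x + 2*z) dx ∧ dy ∧ dz; div F = 3*x + 2*z

For a 2-form in R^3 of the form above, applying d gives a 3-form with coefficient ∂P/∂x + ∂Q/∂y + ∂R/∂z:
  ∂P/∂x = 2*x
  ∂Q/∂y = x
  ∂R/∂z = 2*z
Sum = 3*x + 2*z, which is exactly div F.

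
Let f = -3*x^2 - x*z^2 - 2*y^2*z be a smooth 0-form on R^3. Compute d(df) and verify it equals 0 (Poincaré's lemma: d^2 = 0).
d(df) = 0

Step 1: df = sum_i (∂f/∂x_i) dx_i = (-6*x - z^2) dx + (-4*y*z) dy + (-2*x*z - 2*y^2) dz.
Step 2: Apply d again. Using the 1-form formula, the coefficient of dx ∧ dy in d(df) is ∂^2 f/∂x ∂y - ∂^2 f/∂y ∂x = (0) - (0) = 0 (equality of mixed partials for smooth f).
Similarly for dx ∧ dz and dy ∧ dz — all coefficients vanish. So d(df) = 0.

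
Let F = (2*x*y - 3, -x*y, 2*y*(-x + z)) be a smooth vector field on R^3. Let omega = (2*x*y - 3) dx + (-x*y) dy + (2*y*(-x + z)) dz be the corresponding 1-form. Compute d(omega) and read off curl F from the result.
d(omega) = (-2*x + 2*z) dy ∧ dz + (2*y) dz ∧ dx + (-2*x - y) dx ∧ dy; curl F = (-2*x + 2*z, 2*y, -2*x - y)

d omega = sum_{i<j} (∂f_j/∂x_i - ∂f_i/∂x_j) dx_i ∧ dx_j. Under the identification (dy ∧ dz, dz ∧ dx, dx ∧ dy) ↔ (e_x, e_y, e_z), the coefficients are exactly the components of curl F. Compute:
  ∂R/∂y - ∂Q/∂z = (-2*x + 2*z) - (0) = -2*x + 2*z
  ∂P/∂z - ∂R/∂x = (0) - (-2*y) = 2*y
  ∂Q/∂x - ∂P/∂y = (-y) - (2*x) = -2*x - y.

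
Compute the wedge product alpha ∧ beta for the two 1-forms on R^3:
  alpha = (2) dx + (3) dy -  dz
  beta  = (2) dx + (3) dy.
alpha ∧ beta = (2) dx ∧ dz + (3) dy ∧ dz

Distribute the wedge, using dx_i ∧ dx_j = -dx_j ∧ dx_i and dx_i ∧ dx_i = 0. For each pair (i, j) with i < j, the coefficient of dx_i ∧ dx_j in alpha ∧ beta is (alpha_i * beta_j - alpha_j * beta_i). Collecting: alpha ∧ beta = (2) dx ∧ dz + (3) dy ∧ dz.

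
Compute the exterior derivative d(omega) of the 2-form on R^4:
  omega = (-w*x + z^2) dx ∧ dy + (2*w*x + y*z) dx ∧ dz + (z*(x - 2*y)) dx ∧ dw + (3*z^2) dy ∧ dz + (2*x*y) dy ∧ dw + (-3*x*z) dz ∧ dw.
d(omega) = (z) dx ∧ dy ∧ dz + (-x + 2*y + 2*z) dx ∧ dy ∧ dw + (x + 2*y - 3*z) dx ∧ dz ∧ dw

For a 2-form omega = sum_{i<j} g_{ij} dx_i ∧ dx_j, the exterior derivative is
  d(omega) = sum_{i<j} d(g_{ij}) ∧ dx_i ∧ dx_j = sum_{i<j, k} (∂g_{ij}/∂x_k) dx_k ∧ dx_i ∧ dx_j.
Expand each term, using dx_k ∧ dx_i ∧ dx_j = sgn(permutation) dx_{(a)} ∧ dx_{(b)} ∧ dx_{(c)} with (a < b < c) sorted:
  d(-w*x + z^2) includes (∂/∂z)(-w*x + z^2) dz = (2*z) dz, which multiplied by dx ∧ dy gives (2*z) dx ∧ dy ∧ dz
  d(-w*x + z^2) includes (∂/∂w)(-w*x + z^2) dw = (-x) dw, which multiplied by dx ∧ dy gives (-x) dx ∧ dy ∧ dw
  d(2*w*x + y*z) includes (∂/∂y)(2*w*x + y*z) dy = (z) dy, which multiplied by dx ∧ dz gives (-z) dx ∧ dy ∧ dz
  d(2*w*x + y*z) includes (∂/∂w)(2*w*x + y*z) dw = (2*x) dw, which multiplied by dx ∧ dz gives (2*x) dx ∧ dz ∧ dw
  d(z*(x - 2*y)) includes (∂/∂y)(z*(x - 2*y)) dy = (-2*z) dy, which multiplied by dx ∧ dw gives (2*z) dx ∧ dy ∧ dw
  d(z*(x - 2*y)) includes (∂/∂z)(z*(x - 2*y)) dz = (x - 2*y) dz, which multiplied by dx ∧ dw gives (-x + 2*y) dx ∧ dz ∧ dw
  d(2*x*y) includes (∂/∂x)(2*x*y) dx = (2*y) dx, which multiplied by dy ∧ dw gives (2*y) dx ∧ dy ∧ dw
  d(-3*x*z) includes (∂/∂x)(-3*x*z) dx = (-3*z) dx, which multiplied by dz ∧ dw gives (-3*z) dx ∧ dz ∧ dw
Collecting like 3-forms: d(omega) = (z) dx ∧ dy ∧ dz + (-x + 2*y + 2*z) dx ∧ dy ∧ dw + (x + 2*y - 3*z) dx ∧ dz ∧ dw.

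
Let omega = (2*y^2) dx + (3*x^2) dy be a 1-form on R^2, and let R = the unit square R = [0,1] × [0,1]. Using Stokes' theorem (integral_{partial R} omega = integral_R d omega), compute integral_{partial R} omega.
integral_(partial R) omega = 1

Stokes: integral_partial_R omega = integral_R d omega with d omega = (∂Q/∂x - ∂P/∂y) dx ∧ dy.
  ∂Q/∂x = 6*x
  ∂P/∂y = 4*y
  integrand = ∂Q/∂x - ∂P/∂y = 6*x - 4*y.
Integrating over R: integral_0^1 integral_0^1 (6*x - 4*y) dx dy = 1.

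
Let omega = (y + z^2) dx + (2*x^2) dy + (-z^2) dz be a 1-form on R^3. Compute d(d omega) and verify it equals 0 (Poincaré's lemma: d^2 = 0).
d(d omega) = 0

Step 1: d omega = sum_{i<j} (∂f_j/∂x_i - ∂f_i/∂x_j) dx_i ∧ dx_j:
  coeff of dx ∧ dy: 4*x - 1
  coeff of dx ∧ dz: -2*z
  coeff of dy ∧ dz: 0
Step 2: Apply d again to each 2-form coefficient. The only possible 3-form in R^3 is dx ∧ dy ∧ dz, with coefficient
  ∂(coeff of dy∧dz)/∂x - ∂(coeff of dx∧dz)/∂y + ∂(coeff of dx∧dy)/∂z
  = ∂/∂x (0) - ∂/∂y (-2*z) + ∂/∂z (4*x - 1).
Each of these terms simplifies to sums of mixed partials that cancel in pairs. The result is 0 (by equality of mixed partials for smooth functions — Schwarz / Clairaut).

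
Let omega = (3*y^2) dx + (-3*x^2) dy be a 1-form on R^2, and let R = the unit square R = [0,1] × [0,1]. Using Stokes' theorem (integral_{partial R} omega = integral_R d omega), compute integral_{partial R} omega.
integral_(partial R) omega = -6

Stokes: integral_partial_R omega = integral_R d omega with d omega = (∂Q/∂x - ∂P/∂y) dx ∧ dy.
  ∂Q/∂x = -6*x
  ∂P/∂y = 6*y
  integrand = ∂Q/∂x - ∂P/∂y = -6*x - 6*y.
Integrating over R: integral_0^1 integral_0^1 (-6*x - 6*y) dx dy = -6.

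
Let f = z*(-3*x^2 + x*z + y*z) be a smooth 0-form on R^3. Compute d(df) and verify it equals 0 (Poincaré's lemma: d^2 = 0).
d(df) = 0

Step 1: df = sum_i (∂f/∂x_i) dx_i = (z*(-6*x + z)) dx + (z^2) dy + (-3*x^2 + 2*x*z + 2*y*z) dz.
Step 2: Apply d again. Using the 1-form formula, the coefficient of dx ∧ dy in d(df) is ∂^2 f/∂x ∂y - ∂^2 f/∂y ∂x = (0) - (0) = 0 (equality of mixed partials for smooth f).
Similarly for dx ∧ dz and dy ∧ dz — all coefficients vanish. So d(df) = 0.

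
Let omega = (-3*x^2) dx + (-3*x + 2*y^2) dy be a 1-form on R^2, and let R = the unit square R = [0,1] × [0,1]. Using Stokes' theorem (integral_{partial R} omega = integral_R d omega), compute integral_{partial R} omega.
integral_(partial R) omega = -3

Stokes: integral_partial_R omega = integral_R d omega with d omega = (∂Q/∂x - ∂P/∂y) dx ∧ dy.
  ∂Q/∂x = -3
  ∂P/∂y = 0
  integrand = ∂Q/∂x - ∂P/∂y = -3.
Integrating over R: integral_0^1 integral_0^1 (-3) dx dy = -3.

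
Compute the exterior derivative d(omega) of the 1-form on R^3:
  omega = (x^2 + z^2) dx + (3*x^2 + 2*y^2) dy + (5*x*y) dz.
d(omega) = (6*x) dx ∧ dy + (5*y - 2*z) dx ∧ dz + (5*x) dy ∧ dz

For a 1-form omega = sum_i f_i dx_i, the exterior derivative is
  d(omega) = sum_{i < j} (∂f_j/∂x_i - ∂f_i/∂x_j) dx_i ∧ dx_j.
  coefficient of dx ∧ dy: ∂f_2/∂x - ∂f_1/∂y = ∂(3*x^2 + 2*y^2)/∂x - ∂(x^2 + z^2)/∂y = 6*x
  coefficient of dx ∧ dz: ∂f_3/∂x - ∂f_1/∂z = ∂(5*x*y)/∂x - ∂(x^2 + z^2)/∂z = 5*y - 2*z
  coefficient of dy ∧ dz: ∂f_3/∂y - ∂f_2/∂z = ∂(5*x*y)/∂y - ∂(3*x^2 + 2*y^2)/∂z = 5*x
Assembling: d(omega) = (6*x) dx ∧ dy + (5*y - 2*z) dx ∧ dz + (5*x) dy ∧ dz.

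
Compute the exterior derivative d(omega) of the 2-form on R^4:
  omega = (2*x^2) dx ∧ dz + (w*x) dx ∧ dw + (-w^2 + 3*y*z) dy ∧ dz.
d(omega) = (-2*w) dy ∧ dz ∧ dw

For a 2-form omega = sum_{i<j} g_{ij} dx_i ∧ dx_j, the exterior derivative is
  d(omega) = sum_{i<j} d(g_{ij}) ∧ dx_i ∧ dx_j = sum_{i<j, k} (∂g_{ij}/∂x_k) dx_k ∧ dx_i ∧ dx_j.
Expand each term, using dx_k ∧ dx_i ∧ dx_j = sgn(permutation) dx_{(a)} ∧ dx_{(b)} ∧ dx_{(c)} with (a < b < c) sorted:
  d(-w^2 + 3*y*z) includes (∂/∂w)(-w^2 + 3*y*z) dw = (-2*w) dw, which multiplied by dy ∧ dz gives (-2*w) dy ∧ dz ∧ dw
Collecting like 3-forms: d(omega) = (-2*w) dy ∧ dz ∧ dw.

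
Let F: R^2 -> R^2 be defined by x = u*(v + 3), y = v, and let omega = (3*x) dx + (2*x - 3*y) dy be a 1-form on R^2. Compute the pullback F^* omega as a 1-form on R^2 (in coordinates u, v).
F^* omega = (3*u*(v^2 + 6*v + 9)) du + (3*u^2*v + 9*u^2 + 2*u*v + 6*u - 3*v) dv

Using F^*(f dg) = (f ∘ F) d(g ∘ F), substitute each coordinate x_i by F_i(u, v) in f_i, and replace dx_i by d F_i = (∂F_i/∂u) du + (∂F_i/∂v) dv.
  For the x component: f_1(F) = 3*u*(v + 3); d F_1 = (v + 3) du + (u) dv
  For the y component: f_2(F) = 2*u*v + 6*u - 3*v; d F_2 = (0) du + (1) dv
Combining and collecting du, dv coefficients:
  coeff of du: 3*u*(v^2 + 6*v + 9)
  coeff of dv: 3*u^2*v + 9*u^2 + 2*u*v + 6*u - 3*v
F^* omega = (3*u*(v^2 + 6*v + 9)) du + (3*u^2*v + 9*u^2 + 2*u*v + 6*u - 3*v) dv.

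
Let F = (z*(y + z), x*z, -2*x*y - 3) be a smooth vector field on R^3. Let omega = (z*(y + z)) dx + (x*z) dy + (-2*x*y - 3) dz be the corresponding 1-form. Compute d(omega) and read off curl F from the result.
d(omega) = (-3*x) dy ∧ dz + (3*y + 2*z) dz ∧ dx + (0) dx ∧ dy; curl F = (-3*x, 3*y + 2*z, 0)

d omega = sum_{i<j} (∂f_j/∂x_i - ∂f_i/∂x_j) dx_i ∧ dx_j. Under the identification (dy ∧ dz, dz ∧ dx, dx ∧ dy) ↔ (e_x, e_y, e_z), the coefficients are exactly the components of curl F. Compute:
  ∂R/∂y - ∂Q/∂z = (-2*x) - (x) = -3*x
  ∂P/∂z - ∂R/∂x = (y + 2*z) - (-2*y) = 3*y + 2*z
  ∂Q/∂x - ∂P/∂y = (z) - (z) = 0.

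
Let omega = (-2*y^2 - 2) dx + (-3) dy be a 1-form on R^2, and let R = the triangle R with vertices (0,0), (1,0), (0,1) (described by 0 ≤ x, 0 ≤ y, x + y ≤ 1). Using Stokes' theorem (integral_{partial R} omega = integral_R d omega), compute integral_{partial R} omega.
integral_(partial R) omega = 2/3

Stokes: integral_partial_R omega = integral_R d omega with d omega = (∂Q/∂x - ∂P/∂y) dx ∧ dy.
  ∂Q/∂x = 0
  ∂P/∂y = -4*y
  integrand = ∂Q/∂x - ∂P/∂y = 4*y.
Integrating over R: integral_0^1 integral_0^{1-x} (4*y) dy dx = 2/3.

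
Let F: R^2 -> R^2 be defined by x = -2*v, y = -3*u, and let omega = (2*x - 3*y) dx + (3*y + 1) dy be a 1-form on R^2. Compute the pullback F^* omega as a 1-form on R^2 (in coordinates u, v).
F^* omega = (27*u - 3) du + (-18*u + 8*v) dv

Using F^*(f dg) = (f ∘ F) d(g ∘ F), substitute each coordinate x_i by F_i(u, v) in f_i, and replace dx_i by d F_i = (∂F_i/∂u) du + (∂F_i/∂v) dv.
  For the x component: f_1(F) = 9*u - 4*v; d F_1 = (0) du + (-2) dv
  For the y component: f_2(F) = 1 - 9*u; d F_2 = (-3) du + (0) dv
Combining and collecting du, dv coefficients:
  coeff of du: 27*u - 3
  coeff of dv: -18*u + 8*v
F^* omega = (27*u - 3) du + (-18*u + 8*v) dv.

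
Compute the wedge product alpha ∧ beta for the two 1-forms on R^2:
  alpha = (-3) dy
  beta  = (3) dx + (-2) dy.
alpha ∧ beta = (9) dx ∧ dy

Distribute the wedge, using dx_i ∧ dx_j = -dx_j ∧ dx_i and dx_i ∧ dx_i = 0. For each pair (i, j) with i < j, the coefficient of dx_i ∧ dx_j in alpha ∧ beta is (alpha_i * beta_j - alpha_j * beta_i). Collecting: alpha ∧ beta = (9) dx ∧ dy.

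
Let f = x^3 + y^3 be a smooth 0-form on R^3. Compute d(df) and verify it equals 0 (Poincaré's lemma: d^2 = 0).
d(df) = 0

Step 1: df = sum_i (∂f/∂x_i) dx_i = (3*x^2) dx + (3*y^2) dy + (0) dz.
Step 2: Apply d again. Using the 1-form formula, the coefficient of dx ∧ dy in d(df) is ∂^2 f/∂x ∂y - ∂^2 f/∂y ∂x = (0) - (0) = 0 (equality of mixed partials for smooth f).
Similarly for dx ∧ dz and dy ∧ dz — all coefficients vanish. So d(df) = 0.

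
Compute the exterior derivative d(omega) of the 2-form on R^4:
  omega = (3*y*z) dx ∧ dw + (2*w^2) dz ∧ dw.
d(omega) = (-3*z) dx ∧ dy ∧ dw + (-3*y) dx ∧ dz ∧ dw

For a 2-form omega = sum_{i<j} g_{ij} dx_i ∧ dx_j, the exterior derivative is
  d(omega) = sum_{i<j} d(g_{ij}) ∧ dx_i ∧ dx_j = sum_{i<j, k} (∂g_{ij}/∂x_k) dx_k ∧ dx_i ∧ dx_j.
Expand each term, using dx_k ∧ dx_i ∧ dx_j = sgn(permutation) dx_{(a)} ∧ dx_{(b)} ∧ dx_{(c)} with (a < b < c) sorted:
  d(3*y*z) includes (∂/∂y)(3*y*z) dy = (3*z) dy, which multiplied by dx ∧ dw gives (-3*z) dx ∧ dy ∧ dw
  d(3*y*z) includes (∂/∂z)(3*y*z) dz = (3*y) dz, which multiplied by dx ∧ dw gives (-3*y) dx ∧ dz ∧ dw
Collecting like 3-forms: d(omega) = (-3*z) dx ∧ dy ∧ dw + (-3*y) dx ∧ dz ∧ dw.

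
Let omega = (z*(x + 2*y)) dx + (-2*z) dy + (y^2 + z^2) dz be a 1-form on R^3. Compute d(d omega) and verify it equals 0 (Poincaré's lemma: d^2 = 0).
d(d omega) = 0

Step 1: d omega = sum_{i<j} (∂f_j/∂x_i - ∂f_i/∂x_j) dx_i ∧ dx_j:
  coeff of dx ∧ dy: -2*z
  coeff of dx ∧ dz: -x - 2*y
  coeff of dy ∧ dz: 2*y + 2
Step 2: Apply d again to each 2-form coefficient. The only possible 3-form in R^3 is dx ∧ dy ∧ dz, with coefficient
  ∂(coeff of dy∧dz)/∂x - ∂(coeff of dx∧dz)/∂y + ∂(coeff of dx∧dy)/∂z
  = ∂/∂x (2*y + 2) - ∂/∂y (-x - 2*y) + ∂/∂z (-2*z).
Each of these terms simplifies to sums of mixed partials that cancel in pairs. The result is 0 (by equality of mixed partials for smooth functions — Schwarz / Clairaut).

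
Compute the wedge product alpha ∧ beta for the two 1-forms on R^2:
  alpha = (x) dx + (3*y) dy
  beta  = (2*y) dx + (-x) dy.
alpha ∧ beta = (-x^2 - 6*y^2) dx ∧ dy

Distribute the wedge, using dx_i ∧ dx_j = -dx_j ∧ dx_i and dx_i ∧ dx_i = 0. For each pair (i, j) with i < j, the coefficient of dx_i ∧ dx_j in alpha ∧ beta is (alpha_i * beta_j - alpha_j * beta_i). Collecting: alpha ∧ beta = (-x^2 - 6*y^2) dx ∧ dy.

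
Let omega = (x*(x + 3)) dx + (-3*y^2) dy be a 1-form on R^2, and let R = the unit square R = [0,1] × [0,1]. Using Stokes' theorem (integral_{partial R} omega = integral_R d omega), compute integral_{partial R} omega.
integral_(partial R) omega = 0

Stokes: integral_partial_R omega = integral_R d omega with d omega = (∂Q/∂x - ∂P/∂y) dx ∧ dy.
  ∂Q/∂x = 0
  ∂P/∂y = 0
  integrand = ∂Q/∂x - ∂P/∂y = 0.
Integrating over R: integral_0^1 integral_0^1 (0) dx dy = 0.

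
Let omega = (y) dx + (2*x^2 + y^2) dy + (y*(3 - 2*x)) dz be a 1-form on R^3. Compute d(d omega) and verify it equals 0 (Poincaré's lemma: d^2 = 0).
d(d omega) = 0

Step 1: d omega = sum_{i<j} (∂f_j/∂x_i - ∂f_i/∂x_j) dx_i ∧ dx_j:
  coeff of dx ∧ dy: 4*x - 1
  coeff of dx ∧ dz: -2*y
  coeff of dy ∧ dz: 3 - 2*x
Step 2: Apply d again to each 2-form coefficient. The only possible 3-form in R^3 is dx ∧ dy ∧ dz, with coefficient
  ∂(coeff of dy∧dz)/∂x - ∂(coeff of dx∧dz)/∂y + ∂(coeff of dx∧dy)/∂z
  = ∂/∂x (3 - 2*x) - ∂/∂y (-2*y) + ∂/∂z (4*x - 1).
Each of these terms simplifies to sums of mixed partials that cancel in pairs. The result is 0 (by equality of mixed partials for smooth functions — Schwarz / Clairaut).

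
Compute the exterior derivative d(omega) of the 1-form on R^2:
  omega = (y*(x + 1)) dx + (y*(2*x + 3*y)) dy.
d(omega) = (-x + 2*y - 1) dx ∧ dy

For a 1-form omega = sum_i f_i dx_i, the exterior derivative is
  d(omega) = sum_{i < j} (∂f_j/∂x_i - ∂f_i/∂x_j) dx_i ∧ dx_j.
  coefficient of dx ∧ dy: ∂f_2/∂x - ∂f_1/∂y = ∂(y*(2*x + 3*y))/∂x - ∂(y*(x + 1))/∂y = -x + 2*y - 1
Assembling: d(omega) = (-x + 2*y - 1) dx ∧ dy.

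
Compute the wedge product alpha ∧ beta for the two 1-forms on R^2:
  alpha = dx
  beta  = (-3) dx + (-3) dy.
alpha ∧ beta = (-3) dx ∧ dy

Distribute the wedge, using dx_i ∧ dx_j = -dx_j ∧ dx_i and dx_i ∧ dx_i = 0. For each pair (i, j) with i < j, the coefficient of dx_i ∧ dx_j in alpha ∧ beta is (alpha_i * beta_j - alpha_j * beta_i). Collecting: alpha ∧ beta = (-3) dx ∧ dy.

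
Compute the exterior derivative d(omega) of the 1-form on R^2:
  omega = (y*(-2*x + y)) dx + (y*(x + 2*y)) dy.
d(omega) = (2*x - y) dx ∧ dy

For a 1-form omega = sum_i f_i dx_i, the exterior derivative is
  d(omega) = sum_{i < j} (∂f_j/∂x_i - ∂f_i/∂x_j) dx_i ∧ dx_j.
  coefficient of dx ∧ dy: ∂f_2/∂x - ∂f_1/∂y = ∂(y*(x + 2*y))/∂x - ∂(y*(-2*x + y))/∂y = 2*x - y
Assembling: d(omega) = (2*x - y) dx ∧ dy.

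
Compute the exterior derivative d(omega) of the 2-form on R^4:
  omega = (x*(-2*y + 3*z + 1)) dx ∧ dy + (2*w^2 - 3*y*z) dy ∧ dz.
d(omega) = (3*x) dx ∧ dy ∧ dz + (4*w) dy ∧ dz ∧ dw

For a 2-form omega = sum_{i<j} g_{ij} dx_i ∧ dx_j, the exterior derivative is
  d(omega) = sum_{i<j} d(g_{ij}) ∧ dx_i ∧ dx_j = sum_{i<j, k} (∂g_{ij}/∂x_k) dx_k ∧ dx_i ∧ dx_j.
Expand each term, using dx_k ∧ dx_i ∧ dx_j = sgn(permutation) dx_{(a)} ∧ dx_{(b)} ∧ dx_{(c)} with (a < b < c) sorted:
  d(x*(-2*y + 3*z + 1)) includes (∂/∂z)(x*(-2*y + 3*z + 1)) dz = (3*x) dz, which multiplied by dx ∧ dy gives (3*x) dx ∧ dy ∧ dz
  d(2*w^2 - 3*y*z) includes (∂/∂w)(2*w^2 - 3*y*z) dw = (4*w) dw, which multiplied by dy ∧ dz gives (4*w) dy ∧ dz ∧ dw
Collecting like 3-forms: d(omega) = (3*x) dx ∧ dy ∧ dz + (4*w) dy ∧ dz ∧ dw.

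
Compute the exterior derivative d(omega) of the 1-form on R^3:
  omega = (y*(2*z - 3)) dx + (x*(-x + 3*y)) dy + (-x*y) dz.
d(omega) = (-2*x + 3*y - 2*z + 3) dx ∧ dy + (-3*y) dx ∧ dz + (-x) dy ∧ dz

For a 1-form omega = sum_i f_i dx_i, the exterior derivative is
  d(omega) = sum_{i < j} (∂f_j/∂x_i - ∂f_i/∂x_j) dx_i ∧ dx_j.
  coefficient of dx ∧ dy: ∂f_2/∂x - ∂f_1/∂y = ∂(x*(-x + 3*y))/∂x - ∂(y*(2*z - 3))/∂y = -2*x + 3*y - 2*z + 3
  coefficient of dx ∧ dz: ∂f_3/∂x - ∂f_1/∂z = ∂(-x*y)/∂x - ∂(y*(2*z - 3))/∂z = -3*y
  coefficient of dy ∧ dz: ∂f_3/∂y - ∂f_2/∂z = ∂(-x*y)/∂y - ∂(x*(-x + 3*y))/∂z = -x
Assembling: d(omega) = (-2*x + 3*y - 2*z + 3) dx ∧ dy + (-3*y) dx ∧ dz + (-x) dy ∧ dz.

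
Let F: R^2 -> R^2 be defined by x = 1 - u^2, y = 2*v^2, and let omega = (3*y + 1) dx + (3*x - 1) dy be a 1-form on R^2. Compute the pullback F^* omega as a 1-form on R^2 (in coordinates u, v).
F^* omega = (2*u*(-6*v^2 - 1)) du + (4*v*(2 - 3*u^2)) dv

Using F^*(f dg) = (f ∘ F) d(g ∘ F), substitute each coordinate x_i by F_i(u, v) in f_i, and replace dx_i by d F_i = (∂F_i/∂u) du + (∂F_i/∂v) dv.
  For the x component: f_1(F) = 6*v^2 + 1; d F_1 = (-2*u) du + (0) dv
  For the y component: f_2(F) = 2 - 3*u^2; d F_2 = (0) du + (4*v) dv
Combining and collecting du, dv coefficients:
  coeff of du: 2*u*(-6*v^2 - 1)
  coeff of dv: 4*v*(2 - 3*u^2)
F^* omega = (2*u*(-6*v^2 - 1)) du + (4*v*(2 - 3*u^2)) dv.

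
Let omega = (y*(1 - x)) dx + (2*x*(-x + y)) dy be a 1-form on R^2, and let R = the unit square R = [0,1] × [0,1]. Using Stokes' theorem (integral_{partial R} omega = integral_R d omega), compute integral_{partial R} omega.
integral_(partial R) omega = -3/2

Stokes: integral_partial_R omega = integral_R d omega with d omega = (∂Q/∂x - ∂P/∂y) dx ∧ dy.
  ∂Q/∂x = -4*x + 2*y
  ∂P/∂y = 1 - x
  integrand = ∂Q/∂x - ∂P/∂y = -3*x + 2*y - 1.
Integrating over R: integral_0^1 integral_0^1 (-3*x + 2*y - 1) dx dy = -3/2.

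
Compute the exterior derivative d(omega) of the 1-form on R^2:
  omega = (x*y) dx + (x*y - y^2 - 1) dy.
d(omega) = (-x + y) dx ∧ dy

For a 1-form omega = sum_i f_i dx_i, the exterior derivative is
  d(omega) = sum_{i < j} (∂f_j/∂x_i - ∂f_i/∂x_j) dx_i ∧ dx_j.
  coefficient of dx ∧ dy: ∂f_2/∂x - ∂f_1/∂y = ∂(x*y - y^2 - 1)/∂x - ∂(x*y)/∂y = -x + y
Assembling: d(omega) = (-x + y) dx ∧ dy.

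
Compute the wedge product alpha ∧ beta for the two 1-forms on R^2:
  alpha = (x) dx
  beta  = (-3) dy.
alpha ∧ beta = (-3*x) dx ∧ dy

Distribute the wedge, using dx_i ∧ dx_j = -dx_j ∧ dx_i and dx_i ∧ dx_i = 0. For each pair (i, j) with i < j, the coefficient of dx_i ∧ dx_j in alpha ∧ beta is (alpha_i * beta_j - alpha_j * beta_i). Collecting: alpha ∧ beta = (-3*x) dx ∧ dy.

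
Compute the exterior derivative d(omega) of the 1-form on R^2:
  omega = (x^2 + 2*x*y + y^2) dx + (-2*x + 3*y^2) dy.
d(omega) = (-2*x - 2*y - 2) dx ∧ dy

For a 1-form omega = sum_i f_i dx_i, the exterior derivative is
  d(omega) = sum_{i < j} (∂f_j/∂x_i - ∂f_i/∂x_j) dx_i ∧ dx_j.
  coefficient of dx ∧ dy: ∂f_2/∂x - ∂f_1/∂y = ∂(-2*x + 3*y^2)/∂x - ∂(x^2 + 2*x*y + y^2)/∂y = -2*x - 2*y - 2
Assembling: d(omega) = (-2*x - 2*y - 2) dx ∧ dy.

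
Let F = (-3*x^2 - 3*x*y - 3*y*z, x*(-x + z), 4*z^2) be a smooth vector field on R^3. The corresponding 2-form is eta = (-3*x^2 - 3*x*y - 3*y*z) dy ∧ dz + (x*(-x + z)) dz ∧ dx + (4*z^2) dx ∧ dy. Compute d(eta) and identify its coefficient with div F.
d(eta) = (-6*x - 3*y + 8*z) dx ∧ dy ∧ dz; div F = -6*x - 3*y + 8*z

For a 2-form in R^3 of the form above, applying d gives a 3-form with coefficient ∂P/∂x + ∂Q/∂y + ∂R/∂z:
  ∂P/∂x = -6*x - 3*y
  ∂Q/∂y = 0
  ∂R/∂z = 8*z
Sum = -6*x - 3*y + 8*z, which is exactly div F.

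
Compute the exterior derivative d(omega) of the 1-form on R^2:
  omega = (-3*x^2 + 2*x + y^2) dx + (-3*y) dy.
d(omega) = (-2*y) dx ∧ dy

For a 1-form omega = sum_i f_i dx_i, the exterior derivative is
  d(omega) = sum_{i < j} (∂f_j/∂x_i - ∂f_i/∂x_j) dx_i ∧ dx_j.
  coefficient of dx ∧ dy: ∂f_2/∂x - ∂f_1/∂y = ∂(-3*y)/∂x - ∂(-3*x^2 + 2*x + y^2)/∂y = -2*y
Assembling: d(omega) = (-2*y) dx ∧ dy.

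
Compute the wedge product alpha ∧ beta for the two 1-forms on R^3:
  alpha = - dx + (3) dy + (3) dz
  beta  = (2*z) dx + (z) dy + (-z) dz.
alpha ∧ beta = (-7*z) dx ∧ dy + (-5*z) dx ∧ dz + (-6*z) dy ∧ dz

Distribute the wedge, using dx_i ∧ dx_j = -dx_j ∧ dx_i and dx_i ∧ dx_i = 0. For each pair (i, j) with i < j, the coefficient of dx_i ∧ dx_j in alpha ∧ beta is (alpha_i * beta_j - alpha_j * beta_i). Collecting: alpha ∧ beta = (-7*z) dx ∧ dy + (-5*z) dx ∧ dz + (-6*z) dy ∧ dz.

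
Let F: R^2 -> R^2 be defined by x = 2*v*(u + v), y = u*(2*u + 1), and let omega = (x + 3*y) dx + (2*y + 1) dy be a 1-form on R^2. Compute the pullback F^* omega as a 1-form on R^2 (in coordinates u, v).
F^* omega = (16*u^3 + 12*u^2*v + 12*u^2 + 4*u*v^2 + 6*u*v + 6*u + 4*v^3 + 1) du + (12*u^3 + 28*u^2*v + 6*u^2 + 12*u*v^2 + 12*u*v + 8*v^3) dv

Using F^*(f dg) = (f ∘ F) d(g ∘ F), substitute each coordinate x_i by F_i(u, v) in f_i, and replace dx_i by d F_i = (∂F_i/∂u) du + (∂F_i/∂v) dv.
  For the x component: f_1(F) = 6*u^2 + 2*u*v + 3*u + 2*v^2; d F_1 = (2*v) du + (2*u + 4*v) dv
  For the y component: f_2(F) = 4*u^2 + 2*u + 1; d F_2 = (4*u + 1) du + (0) dv
Combining and collecting du, dv coefficients:
  coeff of du: 16*u^3 + 12*u^2*v + 12*u^2 + 4*u*v^2 + 6*u*v + 6*u + 4*v^3 + 1
  coeff of dv: 12*u^3 + 28*u^2*v + 6*u^2 + 12*u*v^2 + 12*u*v + 8*v^3
F^* omega = (16*u^3 + 12*u^2*v + 12*u^2 + 4*u*v^2 + 6*u*v + 6*u + 4*v^3 + 1) du + (12*u^3 + 28*u^2*v + 6*u^2 + 12*u*v^2 + 12*u*v + 8*v^3) dv.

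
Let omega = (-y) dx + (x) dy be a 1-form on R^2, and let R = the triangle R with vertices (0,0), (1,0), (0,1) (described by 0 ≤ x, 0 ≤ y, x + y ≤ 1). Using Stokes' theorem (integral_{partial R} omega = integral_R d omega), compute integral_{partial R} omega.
integral_(partial R) omega = 1

Stokes: integral_partial_R omega = integral_R d omega with d omega = (∂Q/∂x - ∂P/∂y) dx ∧ dy.
  ∂Q/∂x = 1
  ∂P/∂y = -1
  integrand = ∂Q/∂x - ∂P/∂y = 2.
Integrating over R: integral_0^1 integral_0^{1-x} (2) dy dx = 1.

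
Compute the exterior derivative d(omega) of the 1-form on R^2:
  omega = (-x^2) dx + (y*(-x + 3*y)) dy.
d(omega) = (-y) dx ∧ dy

For a 1-form omega = sum_i f_i dx_i, the exterior derivative is
  d(omega) = sum_{i < j} (∂f_j/∂x_i - ∂f_i/∂x_j) dx_i ∧ dx_j.
  coefficient of dx ∧ dy: ∂f_2/∂x - ∂f_1/∂y = ∂(y*(-x + 3*y))/∂x - ∂(-x^2)/∂y = -y
Assembling: d(omega) = (-y) dx ∧ dy.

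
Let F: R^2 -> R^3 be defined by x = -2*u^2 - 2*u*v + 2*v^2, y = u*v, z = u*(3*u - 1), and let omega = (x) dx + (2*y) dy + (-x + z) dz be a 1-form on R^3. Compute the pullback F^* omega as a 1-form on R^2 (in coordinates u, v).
F^* omega = (38*u^3 + 24*u^2*v - 11*u^2 - 14*u*v^2 - 2*u*v + u - 4*v^3 + 2*v^2) du + (4*u^3 - 2*u^2*v - 12*u*v^2 + 8*v^3) dv

Using F^*(f dg) = (f ∘ F) d(g ∘ F), substitute each coordinate x_i by F_i(u, v) in f_i, and replace dx_i by d F_i = (∂F_i/∂u) du + (∂F_i/∂v) dv.
  For the x component: f_1(F) = -2*u^2 - 2*u*v + 2*v^2; d F_1 = (-4*u - 2*v) du + (-2*u + 4*v) dv
  For the y component: f_2(F) = 2*u*v; d F_2 = (v) du + (u) dv
  For the z component: f_3(F) = 5*u^2 + 2*u*v - u - 2*v^2; d F_3 = (6*u - 1) du + (0) dv
Combining and collecting du, dv coefficients:
  coeff of du: 38*u^3 + 24*u^2*v - 11*u^2 - 14*u*v^2 - 2*u*v + u - 4*v^3 + 2*v^2
  coeff of dv: 4*u^3 - 2*u^2*v - 12*u*v^2 + 8*v^3
F^* omega = (38*u^3 + 24*u^2*v - 11*u^2 - 14*u*v^2 - 2*u*v + u - 4*v^3 + 2*v^2) du + (4*u^3 - 2*u^2*v - 12*u*v^2 + 8*v^3) dv.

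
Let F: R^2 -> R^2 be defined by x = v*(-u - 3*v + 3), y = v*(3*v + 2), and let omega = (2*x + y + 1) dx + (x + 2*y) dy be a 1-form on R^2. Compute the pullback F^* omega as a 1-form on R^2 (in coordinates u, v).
F^* omega = (v*(2*u*v + 3*v^2 - 8*v - 1)) du + (2*u^2*v + 9*u*v^2 - 16*u*v - u + 36*v^3 - 9*v^2 + 32*v + 3) dv

Using F^*(f dg) = (f ∘ F) d(g ∘ F), substitute each coordinate x_i by F_i(u, v) in f_i, and replace dx_i by d F_i = (∂F_i/∂u) du + (∂F_i/∂v) dv.
  For the x component: f_1(F) = -2*u*v - 3*v^2 + 8*v + 1; d F_1 = (-v) du + (-u - 6*v + 3) dv
  For the y component: f_2(F) = v*(-u + 3*v + 7); d F_2 = (0) du + (6*v + 2) dv
Combining and collecting du, dv coefficients:
  coeff of du: v*(2*u*v + 3*v^2 - 8*v - 1)
  coeff of dv: 2*u^2*v + 9*u*v^2 - 16*u*v - u + 36*v^3 - 9*v^2 + 32*v + 3
F^* omega = (v*(2*u*v + 3*v^2 - 8*v - 1)) du + (2*u^2*v + 9*u*v^2 - 16*u*v - u + 36*v^3 - 9*v^2 + 32*v + 3) dv.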